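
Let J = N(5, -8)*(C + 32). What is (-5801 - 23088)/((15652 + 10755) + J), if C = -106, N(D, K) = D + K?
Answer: -28889/26629 ≈ -1.0849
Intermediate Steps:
J = 222 (J = (5 - 8)*(-106 + 32) = -3*(-74) = 222)
(-5801 - 23088)/((15652 + 10755) + J) = (-5801 - 23088)/((15652 + 10755) + 222) = -28889/(26407 + 222) = -28889/26629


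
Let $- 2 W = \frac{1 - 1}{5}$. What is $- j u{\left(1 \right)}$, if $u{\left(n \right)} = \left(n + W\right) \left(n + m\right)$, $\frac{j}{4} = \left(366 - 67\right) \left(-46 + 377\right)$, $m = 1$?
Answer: $-791752$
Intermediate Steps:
$W = 0$ ($W = - \frac{\left(1 - 1\right) \frac{1}{5}}{2} = - \frac{0 \cdot \frac{1}{5}}{2} = \left(- \frac{1}{2}\right) 0 = 0$)
$j = 395876$ ($j = 4 \left(366 - 67\right) \left(-46 + 377\right) = 4 \cdot 299 \cdot 331 = 4 \cdot 98969 = 395876$)
$u{\left(n \right)} = n \left(1 + n\right)$ ($u{\left(n \right)} = \left(n + 0\right) \left(n + 1\right) = n \left(1 + n\right)$)
$- j u{\left(1 \right)} = - 395876 \cdot 1 \left(1 + 1\right) = - 395876 \cdot 1 \cdot 2 = - 395876 \cdot 2 = \left(-1\right) 791752 = -791752$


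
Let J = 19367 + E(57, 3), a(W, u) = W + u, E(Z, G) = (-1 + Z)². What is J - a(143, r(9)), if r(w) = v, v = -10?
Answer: 22370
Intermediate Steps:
r(w) = -10
J = 22503 (J = 19367 + (-1 + 57)² = 19367 + 56² = 19367 + 3136 = 22503)
J - a(143, r(9)) = 22503 - (143 - 10) = 22503 - 1*133 = 22503 - 133 = 22370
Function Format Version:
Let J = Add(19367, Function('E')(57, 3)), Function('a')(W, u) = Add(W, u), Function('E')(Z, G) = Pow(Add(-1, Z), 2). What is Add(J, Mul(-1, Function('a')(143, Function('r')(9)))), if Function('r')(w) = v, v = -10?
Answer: 22370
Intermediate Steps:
Function('r')(w) = -10
J = 22503 (J = Add(19367, Pow(Add(-1, 57), 2)) = Add(19367, Pow(56, 2)) = Add(19367, 3136) = 22503)
Add(J, Mul(-1, Function('a')(143, Function('r')(9)))) = Add(22503, Mul(-1, Add(143, -10))) = Add(22503, Mul(-1, 133)) = Add(22503, -133) = 22370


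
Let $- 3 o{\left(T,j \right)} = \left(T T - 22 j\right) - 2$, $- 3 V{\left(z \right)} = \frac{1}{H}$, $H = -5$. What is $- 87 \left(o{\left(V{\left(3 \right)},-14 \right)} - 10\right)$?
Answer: $\frac{2192429}{225} \approx 9744.1$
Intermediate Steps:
$V{\left(z \right)} = \frac{1}{15}$ ($V{\left(z \right)} = - \frac{1}{3 \left(-5\right)} = \left(- \frac{1}{3}\right) \left(- \frac{1}{5}\right) = \frac{1}{15}$)
$o{\left(T,j \right)} = \frac{2}{3} - \frac{T^{2}}{3} + \frac{22 j}{3}$ ($o{\left(T,j \right)} = - \frac{\left(T T - 22 j\right) - 2}{3} = - \frac{\left(T^{2} - 22 j\right) - 2}{3} = - \frac{-2 + T^{2} - 22 j}{3} = \frac{2}{3} - \frac{T^{2}}{3} + \frac{22 j}{3}$)
$- 87 \left(o{\left(V{\left(3 \right)},-14 \right)} - 10\right) = - 87 \left(\left(\frac{2}{3} - \frac{1}{3 \cdot 225} + \frac{22}{3} \left(-14\right)\right) - 10\right) = - 87 \left(\left(\frac{2}{3} - \frac{1}{675} - \frac{308}{3}\right) - 10\right) = - 87 \left(- \frac{68851}{675} - 10\right) = \left(-87\right) \left(- \frac{75601}{675}\right) = \frac{2192429}{225}$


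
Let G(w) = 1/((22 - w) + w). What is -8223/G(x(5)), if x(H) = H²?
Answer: -180906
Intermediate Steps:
G(w) = 1/22
-8223/G(x(5)) = -8223/1/22 = -8223*22 = -180906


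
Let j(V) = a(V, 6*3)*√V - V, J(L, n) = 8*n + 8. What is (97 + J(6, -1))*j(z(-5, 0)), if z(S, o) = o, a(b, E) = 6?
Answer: 0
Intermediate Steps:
J(L, n) = 8 + 8*n
j(V) = -V + 6*√V (j(V) = 6*√V - V = -V + 6*√V)
(97 + J(6, -1))*j(z(-5, 0)) = (97 + (8 + 8*(-1)))*(-1*0 + 6*√0) = (97 + (8 - 8))*(0 + 6*0) = (97 + 0)*(0 + 0) = 97*0 = 0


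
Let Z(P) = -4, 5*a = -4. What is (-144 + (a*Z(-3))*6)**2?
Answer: 389376/25 ≈ 15575.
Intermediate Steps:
a = -4/5 (a = (1/5)*(-4) = -4/5 ≈ -0.80000)
(-144 + (a*Z(-3))*6)**2 = (-144 - 4/5*(-4)*6)**2 = (-144 + (16/5)*6)**2 = (-144 + 96/5)**2 = (-624/5)**2 = 389376/25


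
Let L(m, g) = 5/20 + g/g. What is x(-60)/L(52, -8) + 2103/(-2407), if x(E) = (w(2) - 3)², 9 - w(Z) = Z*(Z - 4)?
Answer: 190457/2407 ≈ 79.126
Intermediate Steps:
w(Z) = 9 - Z*(-4 + Z) (w(Z) = 9 - Z*(Z - 4) = 9 - Z*(-4 + Z))
x(E) = 100 (x(E) = ((9 - 1*2² + 4*2) - 3)² = ((9 - 1*4 + 8) - 3)² = ((9 - 4 + 8) - 3)² = (13 - 3)² = 10² = 100)
L(m, g) = 5/4 (L(m, g) = 5*(1/20) + 1 = ¼ + 1 = 5/4)
x(-60)/L(52, -8) + 2103/(-2407) = 100/(5/4) + 2103/(-2407) = 100*(⅘) + 2103*(-1/2407) = 80 - 2103/2407 = 190457/2407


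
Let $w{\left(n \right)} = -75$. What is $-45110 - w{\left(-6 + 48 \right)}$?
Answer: $-45035$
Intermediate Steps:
$-45110 - w{\left(-6 + 48 \right)} = -45110 - -75 = -45110 + 75 = -45035$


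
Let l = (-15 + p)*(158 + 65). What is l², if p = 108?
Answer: 430106121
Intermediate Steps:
l = 20739 (l = (-15 + 108)*(158 + 65) = 93*223 = 20739)
l² = 20739² = 430106121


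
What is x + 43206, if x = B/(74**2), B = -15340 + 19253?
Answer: 236599969/5476 ≈ 43207.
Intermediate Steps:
B = 3913
x = 3913/5476 (x = 3913/(74**2) = 3913/5476 ≈ 0.71457)
x + 43206 = 3913/5476 + 43206 = 236599969/5476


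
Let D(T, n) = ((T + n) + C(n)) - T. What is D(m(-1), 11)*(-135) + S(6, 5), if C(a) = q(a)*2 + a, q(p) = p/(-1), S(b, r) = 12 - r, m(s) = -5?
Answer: 7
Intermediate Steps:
q(p) = -p (q(p) = p*(-1) = -p)
C(a) = -a (C(a) = -a*2 + a = -2*a + a = -a)
D(T, n) = 0 (D(T, n) = ((T + n) - n) - T = T - T = 0)
D(m(-1), 11)*(-135) + S(6, 5) = 0*(-135) + (12 - 1*5) = 0 + (12 - 5) = 0 + 7 = 7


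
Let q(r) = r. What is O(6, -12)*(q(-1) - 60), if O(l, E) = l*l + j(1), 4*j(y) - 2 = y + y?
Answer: -2257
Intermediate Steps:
j(y) = 1/2 + y/2 (j(y) = 1/2 + (y + y)/4 = 1/2 + (2*y)/4 = 1/2 + y/2)
O(l, E) = 1 + l**2 (O(l, E) = l*l + (1/2 + (1/2)*1) = l**2 + (1/2 + 1/2) = l**2 + 1 = 1 + l**2)
O(6, -12)*(q(-1) - 60) = (1 + 6**2)*(-1 - 60) = (1 + 36)*(-61) = 37*(-61) = -2257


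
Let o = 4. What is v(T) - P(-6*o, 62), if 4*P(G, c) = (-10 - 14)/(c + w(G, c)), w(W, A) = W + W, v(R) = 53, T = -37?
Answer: 374/7 ≈ 53.429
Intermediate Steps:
w(W, A) = 2*W
P(G, c) = -6/(c + 2*G) (P(G, c) = ((-10 - 14)/(c + 2*G))/4 = (-24/(c + 2*G))/4 = -6/(c + 2*G))
v(T) - P(-6*o, 62) = 53 - (-6)/(62 + 2*(-6*4)) = 53 - (-6)/(62 + 2*(-24)) = 53 - (-6)/(62 - 48) = 53 - (-6)/14 = 53 - 1*(-3/7) = 53 + 3/7 = 374/7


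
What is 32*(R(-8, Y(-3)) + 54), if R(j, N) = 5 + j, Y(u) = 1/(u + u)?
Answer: 1632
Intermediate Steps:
Y(u) = 1/(2*u)
32*(R(-8, Y(-3)) + 54) = 32*((5 - 8) + 54) = 32*(-3 + 54) = 32*51 = 1632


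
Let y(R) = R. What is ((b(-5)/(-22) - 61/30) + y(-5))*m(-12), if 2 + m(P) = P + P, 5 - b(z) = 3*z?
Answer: 34073/165 ≈ 206.50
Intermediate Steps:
b(z) = 5 - 3*z
m(P) = -2 + 2*P (m(P) = -2 + (P + P) = -2 + 2*P)
((b(-5)/(-22) - 61/30) + y(-5))*m(-12) = (((5 - 3*(-5))/(-22) - 61/30) - 5)*(-2 + 2*(-12)) = (((5 + 15)*(-1/22) - 61*1/30) - 5)*(-2 - 24) = ((20*(-1/22) - 61/30) - 5)*(-26) = ((-10/11 - 61/30) - 5)*(-26) = (-971/330 - 5)*(-26) = -2621/330*(-26) = 34073/165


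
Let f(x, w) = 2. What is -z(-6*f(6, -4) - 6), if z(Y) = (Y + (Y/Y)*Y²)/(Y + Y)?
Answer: 17/2 ≈ 8.5000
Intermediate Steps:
z(Y) = (Y + Y²)/(2*Y) (z(Y) = (Y + 1*Y²)/((2*Y)) = (Y + Y²)*(1/(2*Y)) = (Y + Y²)/(2*Y))
-z(-6*f(6, -4) - 6) = -(½ + (-6*2 - 6)/2) = -(½ + (-12 - 6)/2) = -(½ + (½)*(-18)) = -(½ - 9) = -1*(-17/2) = 17/2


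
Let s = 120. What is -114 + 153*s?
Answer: 18246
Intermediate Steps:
-114 + 153*s = -114 + 153*120 = -114 + 18360 = 18246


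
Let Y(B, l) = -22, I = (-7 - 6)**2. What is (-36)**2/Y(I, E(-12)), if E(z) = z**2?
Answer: -648/11 ≈ -58.909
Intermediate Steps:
I = 169 (I = (-13)**2 = 169)
(-36)**2/Y(I, E(-12)) = (-36)**2/(-22) = 1296*(-1/22) = -648/11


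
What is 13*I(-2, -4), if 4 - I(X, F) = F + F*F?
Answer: -104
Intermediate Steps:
I(X, F) = 4 - F - F² (I(X, F) = 4 - (F + F*F) = 4 - (F + F²) = 4 + (-F - F²) = 4 - F - F²)
13*I(-2, -4) = 13*(4 - 1*(-4) - 1*(-4)²) = 13*(4 + 4 - 1*16) = 13*(4 + 4 - 16) = 13*(-8) = -104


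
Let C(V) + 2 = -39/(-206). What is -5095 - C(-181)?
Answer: -1049197/206 ≈ -5093.2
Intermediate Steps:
C(V) = -373/206 (C(V) = -2 - 39/(-206) = -2 - 39*(-1/206) = -2 + 39/206 = -373/206)
-5095 - C(-181) = -5095 - 1*(-373/206) = -5095 + 373/206 = -1049197/206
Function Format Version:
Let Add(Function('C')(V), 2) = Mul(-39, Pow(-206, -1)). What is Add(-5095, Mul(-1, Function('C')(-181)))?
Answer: Rational(-1049197, 206) ≈ -5093.2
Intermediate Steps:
Function('C')(V) = Rational(-373, 206) (Function('C')(V) = Add(-2, Mul(-39, Pow(-206, -1))) = Add(-2, Mul(-39, Rational(-1, 206))) = Add(-2, Rational(39, 206)) = Rational(-373, 206))
Add(-5095, Mul(-1, Function('C')(-181))) = Add(-5095, Mul(-1, Rational(-373, 206))) = Add(-5095, Rational(373, 206)) = Rational(-1049197, 206)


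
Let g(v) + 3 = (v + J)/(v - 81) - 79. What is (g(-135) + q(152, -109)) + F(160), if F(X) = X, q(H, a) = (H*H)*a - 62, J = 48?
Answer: -181319011/72 ≈ -2.5183e+6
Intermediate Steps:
q(H, a) = -62 + a*H² (q(H, a) = H²*a - 62 = a*H² - 62 = -62 + a*H²)
g(v) = -82 + (48 + v)/(-81 + v) (g(v) = -3 + ((v + 48)/(v - 81) - 79) = -3 + ((48 + v)/(-81 + v) - 79) = -3 + (-79 + (48 + v)/(-81 + v)) = -82 + (48 + v)/(-81 + v))
(g(-135) + q(152, -109)) + F(160) = (3*(2230 - 27*(-135))/(-81 - 135) + (-62 - 109*152²)) + 160 = (3*(2230 + 3645)/(-216) + (-62 - 109*23104)) + 160 = (3*(-1/216)*5875 + (-62 - 2518336)) + 160 = (-5875/72 - 2518398) + 160 = -181330531/72 + 160 = -181319011/72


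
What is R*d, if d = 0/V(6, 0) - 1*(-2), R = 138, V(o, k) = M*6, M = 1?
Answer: 276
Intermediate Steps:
V(o, k) = 6 (V(o, k) = 1*6 = 6)
d = 2 (d = 0/6 - 1*(-2) = 0*(1/6) + 2 = 0 + 2 = 2)
R*d = 138*2 = 276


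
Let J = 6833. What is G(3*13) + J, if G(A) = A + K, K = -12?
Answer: 6860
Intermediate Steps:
G(A) = -12 + A (G(A) = A - 12 = -12 + A)
G(3*13) + J = (-12 + 3*13) + 6833 = (-12 + 39) + 6833 = 27 + 6833 = 6860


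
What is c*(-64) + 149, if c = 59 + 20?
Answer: -4907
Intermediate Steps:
c = 79
c*(-64) + 149 = 79*(-64) + 149 = -5056 + 149 = -4907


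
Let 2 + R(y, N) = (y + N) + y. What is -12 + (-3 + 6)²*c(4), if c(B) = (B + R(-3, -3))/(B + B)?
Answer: -159/8 ≈ -19.875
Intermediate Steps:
R(y, N) = -2 + N + 2*y (R(y, N) = -2 + ((y + N) + y) = -2 + ((N + y) + y) = -2 + (N + 2*y) = -2 + N + 2*y)
c(B) = (-11 + B)/(2*B) (c(B) = (B + (-2 - 3 + 2*(-3)))/(B + B) = (B + (-2 - 3 - 6))/((2*B)) = (B - 11)*(1/(2*B)) = (-11 + B)*(1/(2*B)) = (-11 + B)/(2*B))
-12 + (-3 + 6)²*c(4) = -12 + (-3 + 6)²*((½)*(-11 + 4)/4) = -12 + 3²*((½)*(¼)*(-7)) = -12 + 9*(-7/8) = -12 - 63/8 = -159/8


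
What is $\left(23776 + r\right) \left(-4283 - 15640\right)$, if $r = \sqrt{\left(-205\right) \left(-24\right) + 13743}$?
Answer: $-473689248 - 19923 \sqrt{18663} \approx -4.7641 \cdot 10^{8}$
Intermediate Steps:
$r = \sqrt{18663}$ ($r = \sqrt{4920 + 13743} = \sqrt{18663} \approx 136.61$)
$\left(23776 + r\right) \left(-4283 - 15640\right) = \left(23776 + \sqrt{18663}\right) \left(-4283 - 15640\right) = \left(23776 + \sqrt{18663}\right) \left(-19923\right) = -473689248 - 19923 \sqrt{18663}$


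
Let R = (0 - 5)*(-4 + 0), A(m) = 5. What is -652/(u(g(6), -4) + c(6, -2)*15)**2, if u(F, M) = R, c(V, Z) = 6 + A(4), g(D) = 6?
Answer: -652/34225 ≈ -0.019050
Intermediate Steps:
c(V, Z) = 11 (c(V, Z) = 6 + 5 = 11)
R = 20 (R = -5*(-4) = 20)
u(F, M) = 20
-652/(u(g(6), -4) + c(6, -2)*15)**2 = -652/(20 + 11*15)**2 = -652/(20 + 165)**2 = -652/(185**2) = -652/34225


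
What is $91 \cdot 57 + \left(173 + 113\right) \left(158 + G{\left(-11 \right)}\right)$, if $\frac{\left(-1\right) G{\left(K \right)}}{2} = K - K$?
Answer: $50375$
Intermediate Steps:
$G{\left(K \right)} = 0$ ($G{\left(K \right)} = - 2 \left(K - K\right) = \left(-2\right) 0 = 0$)
$91 \cdot 57 + \left(173 + 113\right) \left(158 + G{\left(-11 \right)}\right) = 91 \cdot 57 + \left(173 + 113\right) \left(158 + 0\right) = 5187 + 286 \cdot 158 = 5187 + 45188 = 50375$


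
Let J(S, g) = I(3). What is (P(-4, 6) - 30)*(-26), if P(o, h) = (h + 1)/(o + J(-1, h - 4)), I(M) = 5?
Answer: 598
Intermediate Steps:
J(S, g) = 5
P(o, h) = (1 + h)/(5 + o) (P(o, h) = (h + 1)/(o + 5) = (1 + h)/(5 + o))
(P(-4, 6) - 30)*(-26) = ((1 + 6)/(5 - 4) - 30)*(-26) = (7/1 - 30)*(-26) = (1*7 - 30)*(-26) = (7 - 30)*(-26) = -23*(-26) = 598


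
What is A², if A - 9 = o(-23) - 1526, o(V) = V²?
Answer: 976144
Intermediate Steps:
A = -988 (A = 9 + ((-23)² - 1526) = 9 + (529 - 1526) = 9 - 997 = -988)
A² = (-988)² = 976144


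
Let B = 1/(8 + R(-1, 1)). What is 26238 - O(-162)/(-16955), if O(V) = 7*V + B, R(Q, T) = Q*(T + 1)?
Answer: 2669184937/101730 ≈ 26238.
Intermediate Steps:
R(Q, T) = Q*(1 + T)
B = 1/6 (B = 1/(8 - (1 + 1)) = 1/(8 - 1*2) = 1/(8 - 2) = 1/6 ≈ 0.16667)
O(V) = 1/6 + 7*V (O(V) = 7*V + 1/6 = 1/6 + 7*V)
26238 - O(-162)/(-16955) = 26238 - (1/6 + 7*(-162))/(-16955) = 26238 - (1/6 - 1134)*(-1)/16955 = 26238 - (-6803)*(-1)/(6*16955) = 26238 - 1*6803/101730 = 26238 - 6803/101730 = 2669184937/101730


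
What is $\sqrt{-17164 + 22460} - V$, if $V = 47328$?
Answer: $-47328 + 4 \sqrt{331} \approx -47255.0$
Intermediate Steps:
$\sqrt{-17164 + 22460} - V = \sqrt{-17164 + 22460} - 47328 = \sqrt{5296} - 47328 = 4 \sqrt{331} - 47328 = -47328 + 4 \sqrt{331}$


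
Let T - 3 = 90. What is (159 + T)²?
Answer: 63504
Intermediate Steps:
T = 93 (T = 3 + 90 = 93)
(159 + T)² = (159 + 93)² = 252² = 63504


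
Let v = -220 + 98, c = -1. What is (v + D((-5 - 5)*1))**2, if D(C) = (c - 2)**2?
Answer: 12769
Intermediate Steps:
v = -122
D(C) = 9 (D(C) = (-1 - 2)**2 = (-3)**2 = 9)
(v + D((-5 - 5)*1))**2 = (-122 + 9)**2 = (-113)**2 = 12769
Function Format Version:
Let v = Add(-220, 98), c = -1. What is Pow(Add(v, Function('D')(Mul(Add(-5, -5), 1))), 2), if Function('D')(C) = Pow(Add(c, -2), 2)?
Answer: 12769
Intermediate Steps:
v = -122
Function('D')(C) = 9 (Function('D')(C) = Pow(Add(-1, -2), 2) = Pow(-3, 2) = 9)
Pow(Add(v, Function('D')(Mul(Add(-5, -5), 1))), 2) = Pow(Add(-122, 9), 2) = Pow(-113, 2) = 12769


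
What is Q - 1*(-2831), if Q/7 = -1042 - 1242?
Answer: -13157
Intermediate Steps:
Q = -15988 (Q = 7*(-1042 - 1242) = 7*(-2284) = -15988)
Q - 1*(-2831) = -15988 - 1*(-2831) = -15988 + 2831 = -13157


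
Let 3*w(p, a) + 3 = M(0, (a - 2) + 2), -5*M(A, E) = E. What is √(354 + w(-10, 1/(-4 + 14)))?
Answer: √317694/30 ≈ 18.788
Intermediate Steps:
M(A, E) = -E/5
w(p, a) = -1 - a/15 (w(p, a) = -1 + (-((a - 2) + 2)/5)/3 = -1 + (-((-2 + a) + 2)/5)/3 = -1 + (-a/5)/3 = -1 - a/15)
√(354 + w(-10, 1/(-4 + 14))) = √(354 + (-1 - 1/(15*(-4 + 14)))) = √(354 + (-1 - 1/15/10)) = √(354 + (-1 - 1/15*⅒)) = √(354 + (-1 - 1/150)) = √(354 - 151/150) = √(52949/150) = √317694/30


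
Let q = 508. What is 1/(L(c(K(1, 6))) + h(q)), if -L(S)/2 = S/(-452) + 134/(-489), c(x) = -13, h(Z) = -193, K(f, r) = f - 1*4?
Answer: -110514/21274991 ≈ -0.0051946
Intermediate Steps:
K(f, r) = -4 + f (K(f, r) = f - 4 = -4 + f)
L(S) = 268/489 + S/226 (L(S) = -2*(S/(-452) + 134/(-489)) = -2*(S*(-1/452) + 134*(-1/489)) = -2*(-S/452 - 134/489) = -2*(-134/489 - S/452) = 268/489 + S/226)
1/(L(c(K(1, 6))) + h(q)) = 1/((268/489 + (1/226)*(-13)) - 193) = 1/((268/489 - 13/226) - 193) = 1/(54211/110514 - 193) = 1/(-21274991/110514) = -110514/21274991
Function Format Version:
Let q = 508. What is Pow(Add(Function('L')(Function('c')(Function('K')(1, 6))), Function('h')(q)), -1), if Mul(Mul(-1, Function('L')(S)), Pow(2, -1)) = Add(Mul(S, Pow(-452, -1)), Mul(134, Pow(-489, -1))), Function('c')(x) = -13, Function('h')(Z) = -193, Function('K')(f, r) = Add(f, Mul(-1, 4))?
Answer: Rational(-110514, 21274991) ≈ -0.0051946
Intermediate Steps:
Function('K')(f, r) = Add(-4, f) (Function('K')(f, r) = Add(f, -4) = Add(-4, f))
Function('L')(S) = Add(Rational(268, 489), Mul(Rational(1, 226), S)) (Function('L')(S) = Mul(-2, Add(Mul(S, Pow(-452, -1)), Mul(134, Pow(-489, -1)))) = Mul(-2, Add(Mul(S, Rational(-1, 452)), Mul(134, Rational(-1, 489)))) = Mul(-2, Add(Mul(Rational(-1, 452), S), Rational(-134, 489))) = Mul(-2, Add(Rational(-134, 489), Mul(Rational(-1, 452), S))) = Add(Rational(268, 489), Mul(Rational(1, 226), S)))
Pow(Add(Function('L')(Function('c')(Function('K')(1, 6))), Function('h')(q)), -1) = Pow(Add(Add(Rational(268, 489), Mul(Rational(1, 226), -13)), -193), -1) = Pow(Add(Add(Rational(268, 489), Rational(-13, 226)), -193), -1) = Pow(Add(Rational(54211, 110514), -193), -1) = Pow(Rational(-21274991, 110514), -1) = Rational(-110514, 21274991)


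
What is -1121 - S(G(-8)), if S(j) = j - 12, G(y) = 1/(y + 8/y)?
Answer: -9980/9 ≈ -1108.9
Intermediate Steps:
S(j) = -12 + j
-1121 - S(G(-8)) = -1121 - (-12 - 8/(8 + (-8)**2)) = -1121 - (-12 - 8/(8 + 64)) = -1121 - (-12 - 8/72) = -1121 - (-12 - 8*1/72) = -1121 - (-12 - 1/9) = -1121 - 1*(-109/9) = -1121 + 109/9 = -9980/9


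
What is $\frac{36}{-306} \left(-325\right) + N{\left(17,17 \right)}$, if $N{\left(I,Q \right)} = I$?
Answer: $\frac{939}{17} \approx 55.235$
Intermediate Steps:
$\frac{36}{-306} \left(-325\right) + N{\left(17,17 \right)} = \frac{36}{-306} \left(-325\right) + 17 = 36 \left(- \frac{1}{306}\right) \left(-325\right) + 17 = \left(- \frac{2}{17}\right) \left(-325\right) + 17 = \frac{650}{17} + 17 = \frac{939}{17}$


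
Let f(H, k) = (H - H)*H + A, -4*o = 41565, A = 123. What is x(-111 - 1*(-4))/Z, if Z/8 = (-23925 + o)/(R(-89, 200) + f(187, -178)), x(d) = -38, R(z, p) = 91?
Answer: 4066/137265 ≈ 0.029622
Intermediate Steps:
o = -41565/4 (o = -1/4*41565 = -41565/4 ≈ -10391.)
f(H, k) = 123 (f(H, k) = (H - H)*H + 123 = 0*H + 123 = 0 + 123 = 123)
Z = -137265/107 (Z = 8*((-23925 - 41565/4)/(91 + 123)) = 8*(-137265/4/214) = 8*(-137265/4*1/214) = 8*(-137265/856) = -137265/107 ≈ -1282.8)
x(-111 - 1*(-4))/Z = -38/(-137265/107) = -38*(-107/137265) = 4066/137265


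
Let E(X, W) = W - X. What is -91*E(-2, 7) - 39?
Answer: -858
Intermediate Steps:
-91*E(-2, 7) - 39 = -91*(7 - 1*(-2)) - 39 = -91*(7 + 2) - 39 = -91*9 - 39 = -819 - 39 = -858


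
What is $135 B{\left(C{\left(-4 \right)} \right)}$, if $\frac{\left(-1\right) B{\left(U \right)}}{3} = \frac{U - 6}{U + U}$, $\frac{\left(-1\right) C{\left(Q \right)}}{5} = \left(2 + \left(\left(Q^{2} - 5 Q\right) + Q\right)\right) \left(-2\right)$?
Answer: $- \frac{13527}{68} \approx -198.93$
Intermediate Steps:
$C{\left(Q \right)} = 20 - 40 Q + 10 Q^{2}$ ($C{\left(Q \right)} = - 5 \left(2 + \left(\left(Q^{2} - 5 Q\right) + Q\right)\right) \left(-2\right) = - 5 \left(2 + \left(Q^{2} - 4 Q\right)\right) \left(-2\right) = - 5 \left(2 + Q^{2} - 4 Q\right) \left(-2\right) = - 5 \left(-4 - 2 Q^{2} + 8 Q\right) = 20 - 40 Q + 10 Q^{2}$)
$B{\left(U \right)} = - \frac{3 \left(-6 + U\right)}{2 U}$ ($B{\left(U \right)} = - 3 \frac{U - 6}{U + U} = - 3 \frac{-6 + U}{2 U} = - \frac{3 \left(-6 + U\right)}{2 U}$)
$135 B{\left(C{\left(-4 \right)} \right)} = 135 \left(- \frac{3}{2} + \frac{9}{20 - -160 + 10 \left(-4\right)^{2}}\right) = 135 \left(- \frac{3}{2} + \frac{9}{20 + 160 + 10 \cdot 16}\right) = 135 \left(- \frac{3}{2} + \frac{9}{20 + 160 + 160}\right) = 135 \left(- \frac{3}{2} + \frac{9}{340}\right) = 135 \left(- \frac{501}{340}\right) = - \frac{13527}{68}$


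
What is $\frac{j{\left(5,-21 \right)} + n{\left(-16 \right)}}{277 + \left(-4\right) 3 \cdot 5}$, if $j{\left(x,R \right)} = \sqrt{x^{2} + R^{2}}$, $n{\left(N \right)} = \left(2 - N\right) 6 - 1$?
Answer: $\frac{107}{217} + \frac{\sqrt{466}}{217} \approx 0.59257$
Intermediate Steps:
$n{\left(N \right)} = 11 - 6 N$ ($n{\left(N \right)} = \left(12 - 6 N\right) - 1 = 11 - 6 N$)
$j{\left(x,R \right)} = \sqrt{R^{2} + x^{2}}$
$\frac{j{\left(5,-21 \right)} + n{\left(-16 \right)}}{277 + \left(-4\right) 3 \cdot 5} = \frac{\sqrt{\left(-21\right)^{2} + 5^{2}} + \left(11 - -96\right)}{277 + \left(-4\right) 3 \cdot 5} = \frac{\sqrt{441 + 25} + \left(11 + 96\right)}{277 - 60} = \frac{\sqrt{466} + 107}{277 - 60} = \frac{107 + \sqrt{466}}{217} = \left(107 + \sqrt{466}\right) \frac{1}{217} = \frac{107}{217} + \frac{\sqrt{466}}{217}$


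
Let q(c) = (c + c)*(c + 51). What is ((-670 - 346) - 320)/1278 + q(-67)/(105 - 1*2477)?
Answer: -738628/378927 ≈ -1.9493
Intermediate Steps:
q(c) = 2*c*(51 + c) (q(c) = (2*c)*(51 + c) = 2*c*(51 + c))
((-670 - 346) - 320)/1278 + q(-67)/(105 - 1*2477) = ((-670 - 346) - 320)/1278 + (2*(-67)*(51 - 67))/(105 - 1*2477) = (-1016 - 320)*(1/1278) + (2*(-67)*(-16))/(105 - 2477) = -1336*1/1278 + 2144/(-2372) = -668/639 + 2144*(-1/2372) = -668/639 - 536/593 = -738628/378927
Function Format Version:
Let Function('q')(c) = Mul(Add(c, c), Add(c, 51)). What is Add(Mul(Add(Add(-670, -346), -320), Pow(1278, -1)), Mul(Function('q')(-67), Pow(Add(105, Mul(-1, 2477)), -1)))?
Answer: Rational(-738628, 378927) ≈ -1.9493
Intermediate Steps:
Function('q')(c) = Mul(2, c, Add(51, c)) (Function('q')(c) = Mul(Mul(2, c), Add(51, c)) = Mul(2, c, Add(51, c)))
Add(Mul(Add(Add(-670, -346), -320), Pow(1278, -1)), Mul(Function('q')(-67), Pow(Add(105, Mul(-1, 2477)), -1))) = Add(Mul(Add(Add(-670, -346), -320), Pow(1278, -1)), Mul(Mul(2, -67, Add(51, -67)), Pow(Add(105, Mul(-1, 2477)), -1))) = Add(Mul(Add(-1016, -320), Rational(1, 1278)), Mul(Mul(2, -67, -16), Pow(Add(105, -2477), -1))) = Add(Mul(-1336, Rational(1, 1278)), Mul(2144, Pow(-2372, -1))) = Add(Rational(-668, 639), Mul(2144, Rational(-1, 2372))) = Add(Rational(-668, 639), Rational(-536, 593)) = Rational(-738628, 378927)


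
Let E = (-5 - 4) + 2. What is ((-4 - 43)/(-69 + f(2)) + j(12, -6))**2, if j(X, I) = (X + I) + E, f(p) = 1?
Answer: 441/4624 ≈ 0.095372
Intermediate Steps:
E = -7 (E = -9 + 2 = -7)
j(X, I) = -7 + I + X (j(X, I) = (X + I) - 7 = (I + X) - 7 = -7 + I + X)
((-4 - 43)/(-69 + f(2)) + j(12, -6))**2 = ((-4 - 43)/(-69 + 1) + (-7 - 6 + 12))**2 = (-47/(-68) - 1)**2 = (-47*(-1/68) - 1)**2 = (47/68 - 1)**2 = (-21/68)**2 = 441/4624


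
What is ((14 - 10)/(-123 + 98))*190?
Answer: -152/5 ≈ -30.400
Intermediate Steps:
((14 - 10)/(-123 + 98))*190 = (4/(-25))*190 = (4*(-1/25))*190 = -4/25*190 = -152/5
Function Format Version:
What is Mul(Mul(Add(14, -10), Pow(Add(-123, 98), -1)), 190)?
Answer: Rational(-152, 5) ≈ -30.400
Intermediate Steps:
Mul(Mul(Add(14, -10), Pow(Add(-123, 98), -1)), 190) = Mul(Mul(4, Pow(-25, -1)), 190) = Mul(Mul(4, Rational(-1, 25)), 190) = Mul(Rational(-4, 25), 190) = Rational(-152, 5)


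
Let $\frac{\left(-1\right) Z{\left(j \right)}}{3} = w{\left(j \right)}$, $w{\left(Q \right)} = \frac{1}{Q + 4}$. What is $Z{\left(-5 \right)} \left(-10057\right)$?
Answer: $-30171$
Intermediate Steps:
$w{\left(Q \right)} = \frac{1}{4 + Q}$
$Z{\left(j \right)} = - \frac{3}{4 + j}$
$Z{\left(-5 \right)} \left(-10057\right) = - \frac{3}{4 - 5} \left(-10057\right) = - \frac{3}{-1} \left(-10057\right) = \left(-3\right) \left(-1\right) \left(-10057\right) = 3 \left(-10057\right) = -30171$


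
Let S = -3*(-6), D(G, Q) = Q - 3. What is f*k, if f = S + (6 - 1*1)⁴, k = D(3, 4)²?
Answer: 643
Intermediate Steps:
D(G, Q) = -3 + Q
k = 1 (k = (-3 + 4)² = 1² = 1)
S = 18
f = 643 (f = 18 + (6 - 1*1)⁴ = 18 + (6 - 1)⁴ = 18 + 5⁴ = 18 + 625 = 643)
f*k = 643*1 = 643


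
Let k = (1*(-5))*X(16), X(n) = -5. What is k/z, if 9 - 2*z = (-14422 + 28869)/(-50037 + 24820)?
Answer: 25217/4828 ≈ 5.2231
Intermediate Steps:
z = 120700/25217 (z = 9/2 - (-14422 + 28869)/(2*(-50037 + 24820)) = 9/2 - 14447/(2*(-25217)) = 9/2 - 14447*(-1)/(2*25217) = 9/2 - 1/2*(-14447/25217) = 9/2 + 14447/50434 = 120700/25217 ≈ 4.7865)
k = 25 (k = (1*(-5))*(-5) = -5*(-5) = 25)
k/z = 25/(120700/25217) = 25*(25217/120700) = 25217/4828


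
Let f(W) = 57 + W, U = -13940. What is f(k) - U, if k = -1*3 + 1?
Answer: 13995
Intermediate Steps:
k = -2 (k = -3 + 1 = -2)
f(k) - U = (57 - 2) - 1*(-13940) = 55 + 13940 = 13995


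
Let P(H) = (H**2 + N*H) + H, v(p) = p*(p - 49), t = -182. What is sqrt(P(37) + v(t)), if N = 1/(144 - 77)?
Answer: sqrt(195040551)/67 ≈ 208.44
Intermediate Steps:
v(p) = p*(-49 + p)
N = 1/67 ≈ 0.014925
P(H) = H**2 + 68*H/67 (P(H) = (H**2 + H/67) + H = H**2 + 68*H/67)
sqrt(P(37) + v(t)) = sqrt((1/67)*37*(68 + 67*37) - 182*(-49 - 182)) = sqrt((1/67)*37*(68 + 2479) - 182*(-231)) = sqrt((1/67)*37*2547 + 42042) = sqrt(94239/67 + 42042) = sqrt(2911053/67) = sqrt(195040551)/67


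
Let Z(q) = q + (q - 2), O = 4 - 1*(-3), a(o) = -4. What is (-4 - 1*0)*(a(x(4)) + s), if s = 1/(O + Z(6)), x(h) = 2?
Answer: 268/17 ≈ 15.765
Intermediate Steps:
O = 7 (O = 4 + 3 = 7)
Z(q) = -2 + 2*q (Z(q) = q + (-2 + q) = -2 + 2*q)
s = 1/17 (s = 1/(7 + (-2 + 2*6)) = 1/(7 + (-2 + 12)) = 1/(7 + 10) = 1/17 ≈ 0.058824)
(-4 - 1*0)*(a(x(4)) + s) = (-4 - 1*0)*(-4 + 1/17) = (-4 + 0)*(-67/17) = -4*(-67/17) = 268/17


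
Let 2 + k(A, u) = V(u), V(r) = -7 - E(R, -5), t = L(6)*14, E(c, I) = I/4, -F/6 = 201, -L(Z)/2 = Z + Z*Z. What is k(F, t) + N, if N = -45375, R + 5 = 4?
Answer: -181531/4 ≈ -45383.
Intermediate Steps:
L(Z) = -2*Z - 2*Z**2 (L(Z) = -2*(Z + Z*Z) = -2*(Z + Z**2) = -2*Z - 2*Z**2)
R = -1 (R = -5 + 4 = -1)
F = -1206 (F = -6*201 = -1206)
E(c, I) = I/4 (E(c, I) = I*(1/4) = I/4)
t = -1176 (t = -2*6*(1 + 6)*14 = -2*6*7*14 = -84*14 = -1176)
V(r) = -23/4 (V(r) = -7 - (-5)/4 = -7 - 1*(-5/4) = -7 + 5/4 = -23/4)
k(A, u) = -31/4 (k(A, u) = -2 - 23/4 = -31/4)
k(F, t) + N = -31/4 - 45375 = -181531/4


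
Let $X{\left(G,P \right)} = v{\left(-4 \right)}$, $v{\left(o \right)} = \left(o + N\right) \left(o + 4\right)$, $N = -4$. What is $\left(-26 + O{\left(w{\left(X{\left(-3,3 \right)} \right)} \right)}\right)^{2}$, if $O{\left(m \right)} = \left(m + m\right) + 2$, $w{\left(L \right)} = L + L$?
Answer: $576$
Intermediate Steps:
$v{\left(o \right)} = \left(-4 + o\right) \left(4 + o\right)$ ($v{\left(o \right)} = \left(o - 4\right) \left(o + 4\right) = \left(-4 + o\right) \left(4 + o\right)$)
$X{\left(G,P \right)} = 0$ ($X{\left(G,P \right)} = -16 + \left(-4\right)^{2} = -16 + 16 = 0$)
$w{\left(L \right)} = 2 L$
$O{\left(m \right)} = 2 + 2 m$ ($O{\left(m \right)} = 2 m + 2 = 2 + 2 m$)
$\left(-26 + O{\left(w{\left(X{\left(-3,3 \right)} \right)} \right)}\right)^{2} = \left(-26 + \left(2 + 2 \cdot 2 \cdot 0\right)\right)^{2} = \left(-26 + \left(2 + 2 \cdot 0\right)\right)^{2} = \left(-26 + \left(2 + 0\right)\right)^{2} = \left(-26 + 2\right)^{2} = \left(-24\right)^{2} = 576$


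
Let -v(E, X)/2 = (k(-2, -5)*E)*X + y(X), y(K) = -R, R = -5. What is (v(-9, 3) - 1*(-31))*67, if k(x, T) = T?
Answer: -16683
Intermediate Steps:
y(K) = 5 (y(K) = -1*(-5) = 5)
v(E, X) = -10 + 10*E*X (v(E, X) = -2*((-5*E)*X + 5) = -2*(-5*E*X + 5) = -2*(5 - 5*E*X) = -10 + 10*E*X)
(v(-9, 3) - 1*(-31))*67 = ((-10 + 10*(-9)*3) - 1*(-31))*67 = ((-10 - 270) + 31)*67 = (-280 + 31)*67 = -249*67 = -16683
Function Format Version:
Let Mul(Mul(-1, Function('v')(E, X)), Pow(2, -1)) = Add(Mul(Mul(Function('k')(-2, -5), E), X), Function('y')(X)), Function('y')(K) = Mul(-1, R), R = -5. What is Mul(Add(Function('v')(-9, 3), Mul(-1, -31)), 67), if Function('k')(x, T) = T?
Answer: -16683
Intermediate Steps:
Function('y')(K) = 5 (Function('y')(K) = Mul(-1, -5) = 5)
Function('v')(E, X) = Add(-10, Mul(10, E, X)) (Function('v')(E, X) = Mul(-2, Add(Mul(Mul(-5, E), X), 5)) = Mul(-2, Add(Mul(-5, E, X), 5)) = Mul(-2, Add(5, Mul(-5, E, X))) = Add(-10, Mul(10, E, X)))
Mul(Add(Function('v')(-9, 3), Mul(-1, -31)), 67) = Mul(Add(Add(-10, Mul(10, -9, 3)), Mul(-1, -31)), 67) = Mul(Add(Add(-10, -270), 31), 67) = Mul(Add(-280, 31), 67) = Mul(-249, 67) = -16683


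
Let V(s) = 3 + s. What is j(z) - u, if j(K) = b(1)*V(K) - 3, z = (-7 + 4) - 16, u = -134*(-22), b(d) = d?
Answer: -2967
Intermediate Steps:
u = 2948
z = -19 (z = -3 - 16 = -19)
j(K) = K (j(K) = 1*(3 + K) - 3 = (3 + K) - 3 = K)
j(z) - u = -19 - 1*2948 = -19 - 2948 = -2967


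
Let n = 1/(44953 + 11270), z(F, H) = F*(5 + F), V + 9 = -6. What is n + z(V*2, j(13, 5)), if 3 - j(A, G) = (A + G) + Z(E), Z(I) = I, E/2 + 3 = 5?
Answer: 42167251/56223 ≈ 750.00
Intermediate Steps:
E = 4 (E = -6 + 2*5 = -6 + 10 = 4)
V = -15 (V = -9 - 6 = -15)
j(A, G) = -1 - A - G (j(A, G) = 3 - ((A + G) + 4) = 3 - (4 + A + G) = 3 + (-4 - A - G) = -1 - A - G)
n = 1/56223 ≈ 1.7786e-5
n + z(V*2, j(13, 5)) = 1/56223 + (-15*2)*(5 - 15*2) = 1/56223 - 30*(5 - 30) = 1/56223 - 30*(-25) = 1/56223 + 750 = 42167251/56223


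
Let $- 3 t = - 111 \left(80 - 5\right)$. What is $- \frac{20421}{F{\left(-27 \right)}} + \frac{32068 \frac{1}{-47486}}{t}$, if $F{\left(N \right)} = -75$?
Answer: $\frac{17939648677}{65886825} \approx 272.28$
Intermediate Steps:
$t = 2775$ ($t = - \frac{\left(-111\right) \left(80 - 5\right)}{3} = - \frac{\left(-111\right) 75}{3} = \left(- \frac{1}{3}\right) \left(-8325\right) = 2775$)
$- \frac{20421}{F{\left(-27 \right)}} + \frac{32068 \frac{1}{-47486}}{t} = - \frac{20421}{-75} + \frac{32068 \frac{1}{-47486}}{2775} = \left(-20421\right) \left(- \frac{1}{75}\right) + 32068 \left(- \frac{1}{47486}\right) \frac{1}{2775} = \frac{6807}{25} - \frac{16034}{65886825} = \frac{17939648677}{65886825}$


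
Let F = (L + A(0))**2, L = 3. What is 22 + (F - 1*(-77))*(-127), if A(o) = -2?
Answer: -9884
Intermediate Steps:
F = 1 (F = (3 - 2)**2 = 1**2 = 1)
22 + (F - 1*(-77))*(-127) = 22 + (1 - 1*(-77))*(-127) = 22 + (1 + 77)*(-127) = 22 + 78*(-127) = 22 - 9906 = -9884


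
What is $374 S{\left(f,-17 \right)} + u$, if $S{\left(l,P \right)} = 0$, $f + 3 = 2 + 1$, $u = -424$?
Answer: $-424$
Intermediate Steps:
$f = 0$ ($f = -3 + \left(2 + 1\right) = -3 + 3 = 0$)
$374 S{\left(f,-17 \right)} + u = 374 \cdot 0 - 424 = 0 - 424 = -424$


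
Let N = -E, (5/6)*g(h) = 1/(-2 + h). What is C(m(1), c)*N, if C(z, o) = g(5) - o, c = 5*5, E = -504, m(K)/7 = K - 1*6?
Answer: -61992/5 ≈ -12398.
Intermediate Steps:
m(K) = -42 + 7*K (m(K) = 7*(K - 1*6) = 7*(K - 6) = 7*(-6 + K) = -42 + 7*K)
g(h) = 6/(5*(-2 + h))
c = 25
C(z, o) = ⅖ - o (C(z, o) = 6/(5*(-2 + 5)) - o = (6/5)/3 - o = (6/5)*(⅓) - o = ⅖ - o)
N = 504 (N = -1*(-504) = 504)
C(m(1), c)*N = (⅖ - 1*25)*504 = (⅖ - 25)*504 = -123/5*504 = -61992/5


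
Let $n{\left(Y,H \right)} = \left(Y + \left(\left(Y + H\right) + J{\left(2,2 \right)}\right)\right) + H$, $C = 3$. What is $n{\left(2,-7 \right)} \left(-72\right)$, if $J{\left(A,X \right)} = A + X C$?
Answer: $144$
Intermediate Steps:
$J{\left(A,X \right)} = A + 3 X$ ($J{\left(A,X \right)} = A + X 3 = A + 3 X$)
$n{\left(Y,H \right)} = 8 + 2 H + 2 Y$ ($n{\left(Y,H \right)} = \left(Y + \left(\left(Y + H\right) + \left(2 + 3 \cdot 2\right)\right)\right) + H = \left(Y + \left(\left(H + Y\right) + \left(2 + 6\right)\right)\right) + H = \left(Y + \left(\left(H + Y\right) + 8\right)\right) + H = \left(Y + \left(8 + H + Y\right)\right) + H = \left(8 + H + 2 Y\right) + H = 8 + 2 H + 2 Y$)
$n{\left(2,-7 \right)} \left(-72\right) = \left(8 + 2 \left(-7\right) + 2 \cdot 2\right) \left(-72\right) = \left(8 - 14 + 4\right) \left(-72\right) = \left(-2\right) \left(-72\right) = 144$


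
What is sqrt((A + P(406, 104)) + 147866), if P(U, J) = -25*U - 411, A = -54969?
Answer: 4*sqrt(5146) ≈ 286.94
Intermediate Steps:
P(U, J) = -411 - 25*U
sqrt((A + P(406, 104)) + 147866) = sqrt((-54969 + (-411 - 25*406)) + 147866) = sqrt((-54969 + (-411 - 10150)) + 147866) = sqrt((-54969 - 10561) + 147866) = sqrt(-65530 + 147866) = sqrt(82336) = 4*sqrt(5146)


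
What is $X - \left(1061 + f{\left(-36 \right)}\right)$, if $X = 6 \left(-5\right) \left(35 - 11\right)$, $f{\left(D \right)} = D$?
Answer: $-1745$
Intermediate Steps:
$X = -720$ ($X = \left(-30\right) 24 = -720$)
$X - \left(1061 + f{\left(-36 \right)}\right) = -720 - \left(1061 - 36\right) = -720 - 1025 = -1745$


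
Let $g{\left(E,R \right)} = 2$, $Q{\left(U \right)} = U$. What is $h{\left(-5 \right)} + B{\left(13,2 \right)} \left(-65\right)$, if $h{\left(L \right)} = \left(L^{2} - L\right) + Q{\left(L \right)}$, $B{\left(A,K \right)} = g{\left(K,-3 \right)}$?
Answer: $-105$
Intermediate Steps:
$B{\left(A,K \right)} = 2$
$h{\left(L \right)} = L^{2}$ ($h{\left(L \right)} = \left(L^{2} - L\right) + L = L^{2}$)
$h{\left(-5 \right)} + B{\left(13,2 \right)} \left(-65\right) = \left(-5\right)^{2} + 2 \left(-65\right) = 25 - 130 = -105$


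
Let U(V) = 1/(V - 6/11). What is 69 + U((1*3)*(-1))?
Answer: 2680/39 ≈ 68.718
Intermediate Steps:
U(V) = 1/(-6/11 + V) (U(V) = 1/(V - 6*1/11) = 1/(V - 6/11) = 1/(-6/11 + V))
69 + U((1*3)*(-1)) = 69 + 11/(-6 + 11*((1*3)*(-1))) = 69 + 11/(-6 + 11*(3*(-1))) = 69 + 11/(-6 + 11*(-3)) = 69 + 11/(-6 - 33) = 69 + 11/(-39) = 69 + 11*(-1/39) = 69 - 11/39 = 2680/39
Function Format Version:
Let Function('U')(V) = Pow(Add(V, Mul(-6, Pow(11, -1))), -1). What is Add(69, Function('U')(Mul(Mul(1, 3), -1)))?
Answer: Rational(2680, 39) ≈ 68.718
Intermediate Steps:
Function('U')(V) = Pow(Add(Rational(-6, 11), V), -1) (Function('U')(V) = Pow(Add(V, Mul(-6, Rational(1, 11))), -1) = Pow(Add(V, Rational(-6, 11)), -1) = Pow(Add(Rational(-6, 11), V), -1))
Add(69, Function('U')(Mul(Mul(1, 3), -1))) = Add(69, Mul(11, Pow(Add(-6, Mul(11, Mul(Mul(1, 3), -1))), -1))) = Add(69, Mul(11, Pow(Add(-6, Mul(11, Mul(3, -1))), -1))) = Add(69, Mul(11, Pow(Add(-6, Mul(11, -3)), -1))) = Add(69, Mul(11, Pow(Add(-6, -33), -1))) = Add(69, Mul(11, Pow(-39, -1))) = Add(69, Mul(11, Rational(-1, 39))) = Add(69, Rational(-11, 39)) = Rational(2680, 39)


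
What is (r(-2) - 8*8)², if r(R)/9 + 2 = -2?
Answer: 10000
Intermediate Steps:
r(R) = -36 (r(R) = -18 + 9*(-2) = -18 - 18 = -36)
(r(-2) - 8*8)² = (-36 - 8*8)² = (-36 - 64)² = (-100)² = 10000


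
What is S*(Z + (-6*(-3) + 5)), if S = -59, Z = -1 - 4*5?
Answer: -118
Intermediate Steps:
Z = -21 (Z = -1 - 20 = -21)
S*(Z + (-6*(-3) + 5)) = -59*(-21 + (-6*(-3) + 5)) = -59*(-21 + (18 + 5)) = -59*(-21 + 23) = -59*2 = -118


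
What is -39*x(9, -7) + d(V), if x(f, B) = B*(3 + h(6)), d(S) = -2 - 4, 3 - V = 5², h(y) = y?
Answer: 2451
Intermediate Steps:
V = -22 (V = 3 - 1*5² = 3 - 1*25 = 3 - 25 = -22)
d(S) = -6
x(f, B) = 9*B (x(f, B) = B*(3 + 6) = B*9 = 9*B)
-39*x(9, -7) + d(V) = -351*(-7) - 6 = -39*(-63) - 6 = 2457 - 6 = 2451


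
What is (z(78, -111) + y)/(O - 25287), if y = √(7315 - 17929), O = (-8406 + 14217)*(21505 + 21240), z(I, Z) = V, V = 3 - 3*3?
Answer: -1/41394318 + I*√10614/248365908 ≈ -2.4158e-8 + 4.1481e-7*I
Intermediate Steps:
V = -6 (V = 3 - 9 = -6)
z(I, Z) = -6
O = 248391195 (O = 5811*42745 = 248391195)
y = I*√10614 (y = √(-10614) = I*√10614 ≈ 103.02*I)
(z(78, -111) + y)/(O - 25287) = (-6 + I*√10614)/(248391195 - 25287) = (-6 + I*√10614)/248365908 = (-6 + I*√10614)*(1/248365908) = -1/41394318 + I*√10614/248365908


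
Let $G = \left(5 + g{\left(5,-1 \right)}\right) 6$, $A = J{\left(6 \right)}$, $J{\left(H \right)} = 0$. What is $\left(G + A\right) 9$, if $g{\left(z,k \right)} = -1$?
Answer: $216$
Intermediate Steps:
$A = 0$
$G = 24$ ($G = \left(5 - 1\right) 6 = 4 \cdot 6 = 24$)
$\left(G + A\right) 9 = \left(24 + 0\right) 9 = 24 \cdot 9 = 216$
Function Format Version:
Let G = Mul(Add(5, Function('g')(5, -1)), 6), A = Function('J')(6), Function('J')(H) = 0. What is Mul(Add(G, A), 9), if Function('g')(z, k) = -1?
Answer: 216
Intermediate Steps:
A = 0
G = 24 (G = Mul(Add(5, -1), 6) = Mul(4, 6) = 24)
Mul(Add(G, A), 9) = Mul(Add(24, 0), 9) = Mul(24, 9) = 216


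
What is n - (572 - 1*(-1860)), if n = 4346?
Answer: 1914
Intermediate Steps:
n - (572 - 1*(-1860)) = 4346 - (572 - 1*(-1860)) = 4346 - (572 + 1860) = 4346 - 1*2432 = 4346 - 2432 = 1914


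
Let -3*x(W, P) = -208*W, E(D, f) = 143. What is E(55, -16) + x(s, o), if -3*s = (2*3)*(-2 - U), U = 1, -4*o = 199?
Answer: 559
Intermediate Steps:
o = -199/4 (o = -¼*199 = -199/4 ≈ -49.750)
s = 6 (s = -2*3*(-2 - 1*1)/3 = -2*(-2 - 1) = -2*(-3) = -⅓*(-18) = 6)
x(W, P) = 208*W/3 (x(W, P) = -(-208)*W/3 = 208*W/3)
E(55, -16) + x(s, o) = 143 + (208/3)*6 = 143 + 416 = 559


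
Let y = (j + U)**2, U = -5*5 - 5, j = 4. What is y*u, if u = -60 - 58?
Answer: -79768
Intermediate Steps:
U = -30 (U = -25 - 5 = -30)
u = -118
y = 676 (y = (4 - 30)**2 = (-26)**2 = 676)
y*u = 676*(-118) = -79768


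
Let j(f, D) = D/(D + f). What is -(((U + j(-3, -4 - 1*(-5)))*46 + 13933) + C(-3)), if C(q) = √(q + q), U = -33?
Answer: -12392 - I*√6 ≈ -12392.0 - 2.4495*I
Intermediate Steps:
j(f, D) = D/(D + f)
C(q) = √2*√q (C(q) = √(2*q) = √2*√q)
-(((U + j(-3, -4 - 1*(-5)))*46 + 13933) + C(-3)) = -(((-33 + (-4 - 1*(-5))/((-4 - 1*(-5)) - 3))*46 + 13933) + √2*√(-3)) = -(((-33 + (-4 + 5)/((-4 + 5) - 3))*46 + 13933) + √2*(I*√3)) = -(((-33 + 1/(1 - 3))*46 + 13933) + I*√6) = -(((-33 + 1/(-2))*46 + 13933) + I*√6) = -(((-33 + 1*(-½))*46 + 13933) + I*√6) = -(((-33 - ½)*46 + 13933) + I*√6) = -((-67/2*46 + 13933) + I*√6) = -((-1541 + 13933) + I*√6) = -(12392 + I*√6) = -12392 - I*√6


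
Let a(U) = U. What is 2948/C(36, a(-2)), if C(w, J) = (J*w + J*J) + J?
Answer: -1474/35 ≈ -42.114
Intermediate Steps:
C(w, J) = J + J² + J*w (C(w, J) = (J*w + J²) + J = (J² + J*w) + J = J + J² + J*w)
2948/C(36, a(-2)) = 2948/((-2*(1 - 2 + 36))) = 2948/((-2*35)) = 2948/(-70) = 2948*(-1/70) = -1474/35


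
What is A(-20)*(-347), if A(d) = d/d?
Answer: -347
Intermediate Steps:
A(d) = 1
A(-20)*(-347) = 1*(-347) = -347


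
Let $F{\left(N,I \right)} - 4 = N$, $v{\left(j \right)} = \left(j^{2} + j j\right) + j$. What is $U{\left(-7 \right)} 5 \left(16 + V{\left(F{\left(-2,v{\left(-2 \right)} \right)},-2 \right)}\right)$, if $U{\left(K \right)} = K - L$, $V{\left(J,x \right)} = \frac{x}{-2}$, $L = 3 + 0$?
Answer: $-850$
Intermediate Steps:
$v{\left(j \right)} = j + 2 j^{2}$ ($v{\left(j \right)} = \left(j^{2} + j^{2}\right) + j = 2 j^{2} + j = j + 2 j^{2}$)
$L = 3$
$F{\left(N,I \right)} = 4 + N$
$V{\left(J,x \right)} = - \frac{x}{2}$ ($V{\left(J,x \right)} = x \left(- \frac{1}{2}\right) = - \frac{x}{2}$)
$U{\left(K \right)} = -3 + K$ ($U{\left(K \right)} = K - 3 = -3 + K$)
$U{\left(-7 \right)} 5 \left(16 + V{\left(F{\left(-2,v{\left(-2 \right)} \right)},-2 \right)}\right) = \left(-3 - 7\right) 5 \left(16 - -1\right) = - 10 \cdot 5 \left(16 + 1\right) = - 10 \cdot 5 \cdot 17 = \left(-10\right) 85 = -850$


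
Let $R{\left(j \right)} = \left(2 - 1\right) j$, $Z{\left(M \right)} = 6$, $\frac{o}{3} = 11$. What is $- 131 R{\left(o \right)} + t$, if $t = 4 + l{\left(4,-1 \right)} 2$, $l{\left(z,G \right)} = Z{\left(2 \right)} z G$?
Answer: $-4367$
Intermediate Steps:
$o = 33$ ($o = 3 \cdot 11 = 33$)
$l{\left(z,G \right)} = 6 G z$ ($l{\left(z,G \right)} = 6 z G = 6 G z$)
$R{\left(j \right)} = j$ ($R{\left(j \right)} = 1 j = j$)
$t = -44$ ($t = 4 + 6 \left(-1\right) 4 \cdot 2 = 4 - 48 = -44$)
$- 131 R{\left(o \right)} + t = \left(-131\right) 33 - 44 = -4323 - 44 = -4367$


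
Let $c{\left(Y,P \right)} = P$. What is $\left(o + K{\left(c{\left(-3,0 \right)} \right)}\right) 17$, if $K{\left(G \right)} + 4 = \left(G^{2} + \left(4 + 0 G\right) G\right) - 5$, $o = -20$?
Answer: $-493$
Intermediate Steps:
$K{\left(G \right)} = -9 + G^{2} + 4 G$ ($K{\left(G \right)} = -4 - \left(5 - G^{2} - \left(4 + 0 G\right) G\right) = -4 - \left(5 - G^{2} - \left(4 + 0\right) G\right) = -4 - \left(5 - G^{2} - 4 G\right) = -4 + \left(-5 + G^{2} + 4 G\right) = -9 + G^{2} + 4 G$)
$\left(o + K{\left(c{\left(-3,0 \right)} \right)}\right) 17 = \left(-20 + \left(-9 + 0^{2} + 4 \cdot 0\right)\right) 17 = \left(-20 + \left(-9 + 0 + 0\right)\right) 17 = \left(-20 - 9\right) 17 = \left(-29\right) 17 = -493$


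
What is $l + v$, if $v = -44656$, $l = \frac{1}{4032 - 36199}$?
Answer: $- \frac{1436449553}{32167} \approx -44656.0$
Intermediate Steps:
$l = - \frac{1}{32167}$ ($l = \frac{1}{-32167} = - \frac{1}{32167} \approx -3.1088 \cdot 10^{-5}$)
$l + v = - \frac{1}{32167} - 44656 = - \frac{1436449553}{32167}$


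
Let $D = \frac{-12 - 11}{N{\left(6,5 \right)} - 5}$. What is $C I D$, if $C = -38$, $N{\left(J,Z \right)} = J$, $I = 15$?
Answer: $13110$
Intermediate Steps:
$D = -23$ ($D = \frac{-12 - 11}{6 - 5} = - \frac{23}{1} = \left(-23\right) 1 = -23$)
$C I D = \left(-38\right) 15 \left(-23\right) = \left(-570\right) \left(-23\right) = 13110$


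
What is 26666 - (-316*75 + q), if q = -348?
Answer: 50714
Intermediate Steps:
26666 - (-316*75 + q) = 26666 - (-316*75 - 348) = 26666 - (-23700 - 348) = 26666 - 1*(-24048) = 26666 + 24048 = 50714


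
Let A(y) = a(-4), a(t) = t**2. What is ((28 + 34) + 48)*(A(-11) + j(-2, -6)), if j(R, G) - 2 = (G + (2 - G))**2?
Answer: 2420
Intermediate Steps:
j(R, G) = 6 (j(R, G) = 2 + (G + (2 - G))**2 = 2 + 2**2 = 2 + 4 = 6)
A(y) = 16 (A(y) = (-4)**2 = 16)
((28 + 34) + 48)*(A(-11) + j(-2, -6)) = ((28 + 34) + 48)*(16 + 6) = (62 + 48)*22 = 110*22 = 2420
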